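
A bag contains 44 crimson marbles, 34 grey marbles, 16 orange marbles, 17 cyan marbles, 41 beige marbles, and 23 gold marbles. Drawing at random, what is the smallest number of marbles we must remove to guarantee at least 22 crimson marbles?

The worst case draws every non-crimson marble first: 34 + 16 + 17 + 41 + 23 = 131.
The next 22 draws are then forced to be crimson, giving 131 + 22 = 153.

153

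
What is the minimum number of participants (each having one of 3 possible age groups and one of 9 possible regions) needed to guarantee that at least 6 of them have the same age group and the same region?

136

There are 3 × 9 = 27 (age group, region) combinations acting as pigeonholes.
With 27 × 5 = 135 participants we could place exactly 5 in each, with no (age group, region) pair reaching 6.
One more forces some (age group, region) pair to hold 6, so 135 + 1 = 136.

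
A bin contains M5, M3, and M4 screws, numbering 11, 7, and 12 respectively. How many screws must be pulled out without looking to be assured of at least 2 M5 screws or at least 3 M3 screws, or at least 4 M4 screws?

Each of the 3 sizes has its own threshold; avoid all of them simultaneously.
The worst case stops just short of every target: 1 M5, 2 M3, 3 M4 — 1 + 2 + 3 = 6 screws.
One more screw must push some size to its target, so 6 + 1 = 7.

7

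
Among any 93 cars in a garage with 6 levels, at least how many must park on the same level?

If each of the 6 levels held at most 15, the total would be at most 6 × 15 = 90 < 93, a contradiction.
So at least one holds ⌈93/6⌉ = 16.

16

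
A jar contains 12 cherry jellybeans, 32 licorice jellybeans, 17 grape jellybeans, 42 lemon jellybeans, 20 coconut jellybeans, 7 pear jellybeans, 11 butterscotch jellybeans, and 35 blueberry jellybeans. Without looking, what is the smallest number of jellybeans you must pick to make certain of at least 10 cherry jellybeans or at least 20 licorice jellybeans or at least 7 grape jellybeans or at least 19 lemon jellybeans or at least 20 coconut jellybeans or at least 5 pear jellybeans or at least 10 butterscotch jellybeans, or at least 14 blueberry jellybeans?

The worst case stops just short of every target: 9 cherry, 19 licorice, 6 grape, 18 lemon, 19 coconut, 4 pear, 9 butterscotch, 13 blueberry — 9 + 19 + 6 + 18 + 19 + 4 + 9 + 13 = 97 jellybeans.
One more jellybean must push some flavor to its target, so 97 + 1 = 98.

98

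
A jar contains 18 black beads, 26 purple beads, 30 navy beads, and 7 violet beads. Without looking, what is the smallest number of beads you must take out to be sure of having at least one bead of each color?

The hardest color to obtain is violet: we could draw every other bead first — 81 − 7 = 74 beads — without a single violet one.
The next draw must be violet, so 74 + 1 = 75.

75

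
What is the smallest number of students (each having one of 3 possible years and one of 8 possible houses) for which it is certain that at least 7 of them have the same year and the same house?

145

There are 3 × 8 = 24 (year, house) combinations acting as pigeonholes.
With 24 × 6 = 144 students we could place exactly 6 in each, with no (year, house) pair reaching 7.
One more forces some (year, house) pair to hold 7, so 144 + 1 = 145.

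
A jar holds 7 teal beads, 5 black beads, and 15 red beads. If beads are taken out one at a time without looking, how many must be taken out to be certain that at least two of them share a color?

Treat the 3 colors as pigeonholes.
The worst case takes 1 bead of each color without reaching 2 of any: 3 × 1 = 3.
The next bead must bring some color to 2, so 3 + 1 = 4.

4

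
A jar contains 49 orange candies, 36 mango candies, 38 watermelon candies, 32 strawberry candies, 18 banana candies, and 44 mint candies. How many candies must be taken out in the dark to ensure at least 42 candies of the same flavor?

Treat the 6 flavors as pigeonholes.
In the worst case we take at most 41 of each flavor, but all 36 mango, all 38 watermelon, all 32 strawberry, and all 18 banana (fewer than 41), giving 41 + 36 + 38 + 32 + 18 + 41 = 206.
One more candy then forces some flavor to 42, so 206 + 1 = 207.

207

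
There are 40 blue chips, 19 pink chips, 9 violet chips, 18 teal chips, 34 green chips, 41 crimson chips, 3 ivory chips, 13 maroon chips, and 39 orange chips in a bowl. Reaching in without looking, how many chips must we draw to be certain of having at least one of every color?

214

The hardest color to obtain is ivory: we could draw every other chip first — 216 − 3 = 213 chips — without a single ivory one.
The next draw must be ivory, so 213 + 1 = 214.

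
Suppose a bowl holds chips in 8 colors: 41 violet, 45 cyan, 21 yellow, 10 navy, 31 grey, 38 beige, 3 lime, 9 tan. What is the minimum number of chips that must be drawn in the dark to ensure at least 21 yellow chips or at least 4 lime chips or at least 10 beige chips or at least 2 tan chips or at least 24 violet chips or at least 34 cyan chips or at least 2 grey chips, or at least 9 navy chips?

99

The worst case stops just short of every target: 23 violet, 33 cyan, 20 yellow, 8 navy, 1 grey, 9 beige, 3 lime, 1 tan — 23 + 33 + 20 + 8 + 1 + 9 + 3 + 1 = 98 chips.
One more chip must push some color to its target, so 98 + 1 = 99.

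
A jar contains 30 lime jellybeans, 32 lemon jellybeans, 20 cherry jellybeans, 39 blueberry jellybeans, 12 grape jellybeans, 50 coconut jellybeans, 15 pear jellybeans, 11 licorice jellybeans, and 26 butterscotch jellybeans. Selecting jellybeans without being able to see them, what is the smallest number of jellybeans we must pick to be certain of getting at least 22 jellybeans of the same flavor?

164

Treat the 9 flavors as pigeonholes.
In the worst case we take at most 21 of each flavor, but all 20 cherry, all 12 grape, all 15 pear, and all 11 licorice (fewer than 21), giving 21 + 21 + 20 + 21 + 12 + 21 + 15 + 11 + 21 = 163.
One more jellybean then forces some flavor to 22, so 163 + 1 = 164.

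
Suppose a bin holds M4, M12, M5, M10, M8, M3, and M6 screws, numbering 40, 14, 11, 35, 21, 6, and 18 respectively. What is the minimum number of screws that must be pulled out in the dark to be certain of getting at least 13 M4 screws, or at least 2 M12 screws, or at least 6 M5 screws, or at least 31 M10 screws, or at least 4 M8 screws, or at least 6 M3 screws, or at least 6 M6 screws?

62

The worst case stops just short of every target: 12 M4, 1 M12, 5 M5, 30 M10, 3 M8, 5 M3, 5 M6 — 12 + 1 + 5 + 30 + 3 + 5 + 5 = 61 screws.
One more screw must push some size to its target, so 61 + 1 = 62.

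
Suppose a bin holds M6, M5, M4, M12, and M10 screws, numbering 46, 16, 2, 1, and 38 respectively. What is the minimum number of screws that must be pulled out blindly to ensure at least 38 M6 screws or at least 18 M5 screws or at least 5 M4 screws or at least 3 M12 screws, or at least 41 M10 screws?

The worst case stops just short of every target: 37 M6, all 16 M5, all 2 M4, all 1 M12, all 38 M10 — 37 + 16 + 2 + 1 + 38 = 94 screws.
One more screw must push some size to its target, so 94 + 1 = 95.

95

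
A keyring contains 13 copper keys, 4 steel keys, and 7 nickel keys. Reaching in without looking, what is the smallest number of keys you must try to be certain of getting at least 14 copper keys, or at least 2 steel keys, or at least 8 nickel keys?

22

Each of the 3 types has its own threshold; avoid all of them simultaneously.
The worst case stops just short of every target: 13 copper, 1 steel, 7 nickel — 13 + 1 + 7 = 21 keys.
One more key must push some type to its target, so 21 + 1 = 22.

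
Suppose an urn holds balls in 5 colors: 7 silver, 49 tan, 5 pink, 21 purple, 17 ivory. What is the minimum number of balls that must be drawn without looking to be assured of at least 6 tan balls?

The worst case draws every non-tan ball first: 7 + 5 + 21 + 17 = 50.
The next 6 draws are then forced to be tan, giving 50 + 6 = 56.

56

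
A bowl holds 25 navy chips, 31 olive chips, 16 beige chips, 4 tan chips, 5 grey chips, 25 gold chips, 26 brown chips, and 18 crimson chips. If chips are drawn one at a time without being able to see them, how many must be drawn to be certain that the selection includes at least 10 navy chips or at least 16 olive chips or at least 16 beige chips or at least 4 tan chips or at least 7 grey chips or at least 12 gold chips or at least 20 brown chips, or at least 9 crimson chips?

86

Each of the 8 colors has its own threshold; avoid all of them simultaneously.
The worst case stops just short of every target: 9 navy, 15 olive, 15 beige, 3 tan, all 5 grey, 11 gold, 19 brown, 8 crimson — 9 + 15 + 15 + 3 + 5 + 11 + 19 + 8 = 85 chips.
One more chip must push some color to its target, so 85 + 1 = 86.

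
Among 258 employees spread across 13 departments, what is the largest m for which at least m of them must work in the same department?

20

The 258 employees fall into 13 departments.
If each of the 13 departments held at most 19, the total would be at most 13 × 19 = 247 < 258, a contradiction.
So at least one holds ⌈258/13⌉ = 20.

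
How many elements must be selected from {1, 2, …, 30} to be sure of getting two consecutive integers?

Partition {1, …, 30} into 15 pairs: {1,2}, {3,4}, …, {29,30}.
Choosing 15 integers — say the 15 even numbers 2, 4, …, 30 — takes one from each pair and avoids the property.
Choosing 16 forces two into the same pair by pigeonhole, and those are consecutive. So 16.

16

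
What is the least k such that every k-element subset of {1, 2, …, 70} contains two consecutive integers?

36

Partition {1, …, 70} into 35 pairs: {1,2}, {3,4}, …, {69,70}.
Choosing 35 integers — say the 35 even numbers 2, 4, …, 70 — takes one from each pair and avoids the property.
Choosing 36 forces two into the same pair by pigeonhole, and those are consecutive. So 36.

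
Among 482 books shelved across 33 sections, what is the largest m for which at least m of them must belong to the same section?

15

The 482 books fall into 33 sections.
If each of the 33 sections held at most 14, the total would be at most 33 × 14 = 462 < 482, a contradiction.
So at least one holds ⌈482/33⌉ = 15.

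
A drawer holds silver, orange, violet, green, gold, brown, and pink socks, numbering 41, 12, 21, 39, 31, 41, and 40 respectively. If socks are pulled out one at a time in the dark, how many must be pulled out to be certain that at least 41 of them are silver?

225

The worst case draws every non-silver sock first: 12 + 21 + 39 + 31 + 41 + 40 = 184.
The next 41 draws are then forced to be silver, giving 184 + 41 = 225.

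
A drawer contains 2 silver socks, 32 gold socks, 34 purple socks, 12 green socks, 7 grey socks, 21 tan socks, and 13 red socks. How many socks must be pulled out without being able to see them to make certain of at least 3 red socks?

The worst case draws every non-red sock first: 2 + 32 + 34 + 12 + 7 + 21 = 108.
The next 3 draws are then forced to be red, giving 108 + 3 = 111.

111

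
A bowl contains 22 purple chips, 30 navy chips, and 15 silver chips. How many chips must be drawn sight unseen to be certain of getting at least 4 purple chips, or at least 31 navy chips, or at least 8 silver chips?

The worst case stops just short of every target: 3 purple, 30 navy, 7 silver — 3 + 30 + 7 = 40 chips.
One more chip must push some color to its target, so 40 + 1 = 41.

41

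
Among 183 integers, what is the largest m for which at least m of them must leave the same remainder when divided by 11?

If each of the 11 residue classes modulo 11 held at most 16, the total would be at most 11 × 16 = 176 < 183, a contradiction.
So at least one holds ⌈183/11⌉ = 17.

17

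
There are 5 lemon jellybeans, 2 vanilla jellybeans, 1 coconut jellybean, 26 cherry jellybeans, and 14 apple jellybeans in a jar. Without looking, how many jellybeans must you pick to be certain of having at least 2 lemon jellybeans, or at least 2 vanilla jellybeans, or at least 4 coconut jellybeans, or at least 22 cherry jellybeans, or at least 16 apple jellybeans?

The worst case stops just short of every target: 1 lemon, 1 vanilla, all 1 coconut, 21 cherry, all 14 apple — 1 + 1 + 1 + 21 + 14 = 38 jellybeans.
One more jellybean must push some flavor to its target, so 38 + 1 = 39.

39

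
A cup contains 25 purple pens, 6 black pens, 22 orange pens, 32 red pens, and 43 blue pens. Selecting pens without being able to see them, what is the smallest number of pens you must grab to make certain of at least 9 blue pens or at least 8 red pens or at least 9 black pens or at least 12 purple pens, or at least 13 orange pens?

45

The worst case stops just short of every target: 11 purple, all 6 black, 12 orange, 7 red, 8 blue — 11 + 6 + 12 + 7 + 8 = 44 pens.
One more pen must push some ink color to its target, so 44 + 1 = 45.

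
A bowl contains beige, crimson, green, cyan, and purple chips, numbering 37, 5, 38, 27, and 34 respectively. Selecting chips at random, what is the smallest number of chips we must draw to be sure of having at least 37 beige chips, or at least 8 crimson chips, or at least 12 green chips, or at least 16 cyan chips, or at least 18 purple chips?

The worst case stops just short of every target: 36 beige, all 5 crimson, 11 green, 15 cyan, 17 purple — 36 + 5 + 11 + 15 + 17 = 84 chips.
One more chip must push some color to its target, so 84 + 1 = 85.

85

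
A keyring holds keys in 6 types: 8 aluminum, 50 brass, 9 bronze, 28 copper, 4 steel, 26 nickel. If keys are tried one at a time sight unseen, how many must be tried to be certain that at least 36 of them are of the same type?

111

In the worst case we take at most 35 of each type, but all 8 aluminum, all 9 bronze, all 28 copper, all 4 steel, and all 26 nickel (fewer than 35), giving 8 + 35 + 9 + 28 + 4 + 26 = 110.
One more key then forces some type to 36, so 110 + 1 = 111.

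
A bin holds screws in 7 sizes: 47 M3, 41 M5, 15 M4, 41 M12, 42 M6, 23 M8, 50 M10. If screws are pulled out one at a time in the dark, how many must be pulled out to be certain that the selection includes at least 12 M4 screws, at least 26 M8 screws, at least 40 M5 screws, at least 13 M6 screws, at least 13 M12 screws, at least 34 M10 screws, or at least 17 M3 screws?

Each of the 7 sizes has its own threshold; avoid all of them simultaneously.
The worst case stops just short of every target: 16 M3, 39 M5, 11 M4, 12 M12, 12 M6, all 23 M8, 33 M10 — 16 + 39 + 11 + 12 + 12 + 23 + 33 = 146 screws.
One more screw must push some size to its target, so 146 + 1 = 147.

147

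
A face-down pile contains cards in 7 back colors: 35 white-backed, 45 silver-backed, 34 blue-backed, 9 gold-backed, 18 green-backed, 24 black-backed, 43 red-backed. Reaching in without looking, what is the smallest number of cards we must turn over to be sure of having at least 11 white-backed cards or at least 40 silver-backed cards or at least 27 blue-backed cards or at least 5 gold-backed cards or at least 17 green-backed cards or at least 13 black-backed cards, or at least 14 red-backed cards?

The worst case stops just short of every target: 10 white-backed, 39 silver-backed, 26 blue-backed, 4 gold-backed, 16 green-backed, 12 black-backed, 13 red-backed — 10 + 39 + 26 + 4 + 16 + 12 + 13 = 120 cards.
One more card must push some back color to its target, so 120 + 1 = 121.

121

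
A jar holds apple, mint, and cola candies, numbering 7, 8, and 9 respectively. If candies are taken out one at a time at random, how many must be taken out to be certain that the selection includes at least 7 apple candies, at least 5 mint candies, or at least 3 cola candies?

Each of the 3 flavors has its own threshold; avoid all of them simultaneously.
The worst case stops just short of every target: 6 apple, 4 mint, 2 cola — 6 + 4 + 2 = 12 candies.
One more candy must push some flavor to its target, so 12 + 1 = 13.

13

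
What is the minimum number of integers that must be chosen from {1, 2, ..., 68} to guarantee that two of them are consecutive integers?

35

Partition {1, …, 68} into 34 pairs: {1,2}, {3,4}, …, {67,68}.
Choosing 34 integers — say the 34 even numbers 2, 4, …, 68 — takes one from each pair and avoids the property.
Choosing 35 forces two into the same pair by pigeonhole, and those are consecutive. So 35.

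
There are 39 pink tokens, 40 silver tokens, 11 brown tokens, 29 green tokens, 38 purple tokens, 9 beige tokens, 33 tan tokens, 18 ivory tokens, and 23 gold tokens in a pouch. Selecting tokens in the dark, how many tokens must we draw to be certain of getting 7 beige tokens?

To avoid beige tokens as long as possible, exhaust the other 8 colors first.
The worst case draws every non-beige token first: 39 + 40 + 11 + 29 + 38 + 33 + 18 + 23 = 231.
The next 7 draws are then forced to be beige, giving 231 + 7 = 238.

238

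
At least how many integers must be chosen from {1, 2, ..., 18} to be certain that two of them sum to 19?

Partition {1, …, 18} into 9 pairs: {1,18}, {2,17}, …, {9,10}.
Choosing 9 integers — say the integers 1 through 9 — takes one from each pair and avoids the property.
Choosing 10 forces two into the same pair by pigeonhole, and those sum to 19. So 10.

10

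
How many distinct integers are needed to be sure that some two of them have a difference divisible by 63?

64

Use the pigeonhole principle on residue classes: two integers differ by a multiple of 63 exactly when they share a remainder mod 63.
There are 63 residue classes mod 63, so 63 integers can all lie in distinct classes.
One more integer must repeat a residue, giving a difference divisible by 63. So n = 63 + 1 = 64.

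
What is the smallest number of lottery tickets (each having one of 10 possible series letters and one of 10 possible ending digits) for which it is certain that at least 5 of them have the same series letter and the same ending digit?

401

There are 10 × 10 = 100 (series letter, ending digit) combinations acting as pigeonholes.
With 100 × 4 = 400 lottery tickets we could place exactly 4 in each, with no (series letter, ending digit) pair reaching 5.
One more forces some (series letter, ending digit) pair to hold 5, so 400 + 1 = 401.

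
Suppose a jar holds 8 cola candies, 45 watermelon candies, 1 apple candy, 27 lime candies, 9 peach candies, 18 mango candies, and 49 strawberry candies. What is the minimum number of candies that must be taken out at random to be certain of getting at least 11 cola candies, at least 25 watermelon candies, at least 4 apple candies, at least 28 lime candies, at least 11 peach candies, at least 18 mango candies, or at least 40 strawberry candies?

126

The worst case stops just short of every target: all 8 cola, 24 watermelon, all 1 apple, 27 lime, all 9 peach, 17 mango, 39 strawberry — 8 + 24 + 1 + 27 + 9 + 17 + 39 = 125 candies.
One more candy must push some flavor to its target, so 125 + 1 = 126.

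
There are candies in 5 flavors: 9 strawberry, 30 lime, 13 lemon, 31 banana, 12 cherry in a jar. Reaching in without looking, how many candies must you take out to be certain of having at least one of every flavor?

The hardest flavor to obtain is strawberry: we could draw every other candy first — 95 − 9 = 86 candies — without a single strawberry one.
The next draw must be strawberry, so 86 + 1 = 87.

87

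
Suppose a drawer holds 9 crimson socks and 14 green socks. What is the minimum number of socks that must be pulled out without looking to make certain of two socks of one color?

3

The worst case takes 1 sock of each color without reaching 2 of any: 2 × 1 = 2.
The next sock must bring some color to 2, so 2 + 1 = 3.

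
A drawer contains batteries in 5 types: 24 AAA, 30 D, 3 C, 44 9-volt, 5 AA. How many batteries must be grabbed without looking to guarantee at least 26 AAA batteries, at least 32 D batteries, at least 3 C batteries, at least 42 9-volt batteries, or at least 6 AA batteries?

The worst case stops just short of every target: all 24 AAA, all 30 D, 2 C, 41 9-volt, 5 AA — 24 + 30 + 2 + 41 + 5 = 102 batteries.
One more battery must push some type to its target, so 102 + 1 = 103.

103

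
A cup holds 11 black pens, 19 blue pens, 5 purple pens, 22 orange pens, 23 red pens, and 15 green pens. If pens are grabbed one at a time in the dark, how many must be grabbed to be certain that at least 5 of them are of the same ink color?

The worst case takes 4 pens of each ink color without reaching 5 of any: 6 × 4 = 24.
The next pen must bring some ink color to 5, so 24 + 1 = 25.

25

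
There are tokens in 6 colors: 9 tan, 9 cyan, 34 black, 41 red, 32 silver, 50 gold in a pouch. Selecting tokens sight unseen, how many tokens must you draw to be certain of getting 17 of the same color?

83

Treat the 6 colors as pigeonholes.
In the worst case we take at most 16 of each color, but all 9 tan and all 9 cyan (fewer than 16), giving 9 + 9 + 16 + 16 + 16 + 16 = 82.
One more token then forces some color to 17, so 82 + 1 = 83.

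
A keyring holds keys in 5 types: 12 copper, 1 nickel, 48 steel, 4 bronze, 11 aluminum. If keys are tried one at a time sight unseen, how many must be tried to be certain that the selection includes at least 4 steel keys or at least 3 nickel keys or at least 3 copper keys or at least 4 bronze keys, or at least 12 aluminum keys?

21

Each of the 5 types has its own threshold; avoid all of them simultaneously.
The worst case stops just short of every target: 2 copper, all 1 nickel, 3 steel, 3 bronze, 11 aluminum — 2 + 1 + 3 + 3 + 11 = 20 keys.
One more key must push some type to its target, so 20 + 1 = 21.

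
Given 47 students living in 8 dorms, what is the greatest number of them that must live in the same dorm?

If each of the 8 dorms held at most 5, the total would be at most 8 × 5 = 40 < 47, a contradiction.
So at least one holds ⌈47/8⌉ = 6.

6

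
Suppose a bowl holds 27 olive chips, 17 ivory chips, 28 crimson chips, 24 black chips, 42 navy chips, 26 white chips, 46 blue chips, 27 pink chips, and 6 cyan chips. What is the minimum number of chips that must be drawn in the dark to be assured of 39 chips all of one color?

Treat the 9 colors as pigeonholes.
In the worst case we take at most 38 of each color, but all 27 olive, all 17 ivory, all 28 crimson, all 24 black, all 26 white, all 27 pink, and all 6 cyan (fewer than 38), giving 27 + 17 + 28 + 24 + 38 + 26 + 38 + 27 + 6 = 231.
One more chip then forces some color to 39, so 231 + 1 = 232.

232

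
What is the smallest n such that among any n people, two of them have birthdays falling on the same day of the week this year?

There are 7 days of the week acting as pigeonholes.
With 7 people we could place one in each, avoiding any repeat.
One more forces some class to hold 2, so 7 + 1 = 8.

8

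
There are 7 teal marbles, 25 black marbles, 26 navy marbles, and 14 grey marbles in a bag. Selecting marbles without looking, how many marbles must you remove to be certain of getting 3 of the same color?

9

Treat the 4 colors as pigeonholes.
The worst case takes 2 marbles of each color without reaching 3 of any: 4 × 2 = 8.
The next marble must bring some color to 3, so 8 + 1 = 9.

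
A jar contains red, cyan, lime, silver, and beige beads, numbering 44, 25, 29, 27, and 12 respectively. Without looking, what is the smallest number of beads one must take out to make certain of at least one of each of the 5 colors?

The hardest color to obtain is beige: we could draw every other bead first — 137 − 12 = 125 beads — without a single beige one.
The next draw must be beige, so 125 + 1 = 126.

126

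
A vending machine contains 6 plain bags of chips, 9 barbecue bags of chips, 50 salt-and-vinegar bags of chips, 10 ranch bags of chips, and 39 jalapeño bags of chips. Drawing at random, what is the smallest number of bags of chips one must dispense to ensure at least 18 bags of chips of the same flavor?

60

In the worst case we take at most 17 of each flavor, but all 6 plain, all 9 barbecue, and all 10 ranch (fewer than 17), giving 6 + 9 + 17 + 10 + 17 = 59.
One more bag of chips then forces some flavor to 18, so 59 + 1 = 60.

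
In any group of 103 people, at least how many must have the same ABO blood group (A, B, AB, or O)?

If each of the 4 ABO blood groups held at most 25, the total would be at most 4 × 25 = 100 < 103, a contradiction.
So at least one holds ⌈103/4⌉ = 26.

26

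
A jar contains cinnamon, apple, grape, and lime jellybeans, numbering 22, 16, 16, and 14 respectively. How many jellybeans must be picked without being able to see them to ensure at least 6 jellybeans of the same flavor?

The worst case takes 5 jellybeans of each flavor without reaching 6 of any: 4 × 5 = 20.
The next jellybean must bring some flavor to 6, so 20 + 1 = 21.

21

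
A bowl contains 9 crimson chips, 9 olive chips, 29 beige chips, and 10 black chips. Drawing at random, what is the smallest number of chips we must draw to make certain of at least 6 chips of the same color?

21

The worst case takes 5 chips of each color without reaching 6 of any: 4 × 5 = 20.
The next chip must bring some color to 6, so 20 + 1 = 21.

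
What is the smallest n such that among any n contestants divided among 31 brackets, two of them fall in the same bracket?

There are 31 brackets acting as pigeonholes.
With 31 contestants we could place one in each, avoiding any repeat.
One more forces some class to hold 2, so 31 + 1 = 32.

32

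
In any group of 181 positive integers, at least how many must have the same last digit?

The 181 positive integers fall into 10 possible last digits.
If each of the 10 possible last digits held at most 18, the total would be at most 10 × 18 = 180 < 181, a contradiction.
So at least one holds ⌈181/10⌉ = 19.

19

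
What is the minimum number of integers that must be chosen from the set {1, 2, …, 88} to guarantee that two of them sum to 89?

45

Partition {1, …, 88} into 44 pairs: {1,88}, {2,87}, …, {44,45}.
Choosing 44 integers — say the integers 1 through 44 — takes one from each pair and avoids the property.
Choosing 45 forces two into the same pair by pigeonhole, and those sum to 89. So 45.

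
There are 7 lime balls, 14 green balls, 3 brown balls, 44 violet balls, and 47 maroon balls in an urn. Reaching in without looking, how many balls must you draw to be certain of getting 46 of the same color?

114

In the worst case we take at most 45 of each color, but all 7 lime, all 14 green, all 3 brown, and all 44 violet (fewer than 45), giving 7 + 14 + 3 + 44 + 45 = 113.
One more ball then forces some color to 46, so 113 + 1 = 114.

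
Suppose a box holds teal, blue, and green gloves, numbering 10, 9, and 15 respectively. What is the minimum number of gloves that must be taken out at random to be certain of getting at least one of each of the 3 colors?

The hardest color to obtain is blue: we could draw every other glove first — 34 − 9 = 25 gloves — without a single blue one.
The next draw must be blue, so 25 + 1 = 26.

26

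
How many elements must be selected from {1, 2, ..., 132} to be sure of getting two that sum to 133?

67

Partition {1, …, 132} into 66 pairs: {1,132}, {2,131}, …, {66,67}.
Choosing 66 integers — say the integers 1 through 66 — takes one from each pair and avoids the property.
Choosing 67 forces two into the same pair by pigeonhole, and those sum to 133. So 67.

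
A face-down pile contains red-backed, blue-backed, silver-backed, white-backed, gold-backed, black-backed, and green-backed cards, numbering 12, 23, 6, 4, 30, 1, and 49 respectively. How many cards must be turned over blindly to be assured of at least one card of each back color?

125

The hardest back color to obtain is black-backed: we could draw every other card first — 125 − 1 = 124 cards — without a single black-backed one.
The next draw must be black-backed, so 124 + 1 = 125.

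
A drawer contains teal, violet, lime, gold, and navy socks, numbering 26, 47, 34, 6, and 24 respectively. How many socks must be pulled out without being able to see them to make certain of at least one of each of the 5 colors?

The hardest color to obtain is gold: we could draw every other sock first — 137 − 6 = 131 socks — without a single gold one.
The next draw must be gold, so 131 + 1 = 132.

132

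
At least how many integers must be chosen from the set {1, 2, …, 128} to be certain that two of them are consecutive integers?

65

Partition {1, …, 128} into 64 pairs: {1,2}, {3,4}, …, {127,128}.
Choosing 64 integers — say the 64 even numbers 2, 4, …, 128 — takes one from each pair and avoids the property.
Choosing 65 forces two into the same pair by pigeonhole, and those are consecutive. So 65.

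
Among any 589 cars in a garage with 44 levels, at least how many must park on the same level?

The 589 cars fall into 44 levels.
If each of the 44 levels held at most 13, the total would be at most 44 × 13 = 572 < 589, a contradiction.
So at least one holds ⌈589/44⌉ = 14.

14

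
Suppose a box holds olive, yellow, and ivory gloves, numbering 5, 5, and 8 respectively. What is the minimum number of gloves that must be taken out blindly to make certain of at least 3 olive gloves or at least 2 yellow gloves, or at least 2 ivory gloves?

The worst case stops just short of every target: 2 olive, 1 yellow, 1 ivory — 2 + 1 + 1 = 4 gloves.
One more glove must push some color to its target, so 4 + 1 = 5.

5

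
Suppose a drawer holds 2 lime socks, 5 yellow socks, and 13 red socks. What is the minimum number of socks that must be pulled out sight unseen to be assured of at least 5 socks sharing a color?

Treat the 3 colors as pigeonholes.
In the worst case we take at most 4 of each color, but all 2 lime (fewer than 4), giving 2 + 4 + 4 = 10.
One more sock then forces some color to 5, so 10 + 1 = 11.

11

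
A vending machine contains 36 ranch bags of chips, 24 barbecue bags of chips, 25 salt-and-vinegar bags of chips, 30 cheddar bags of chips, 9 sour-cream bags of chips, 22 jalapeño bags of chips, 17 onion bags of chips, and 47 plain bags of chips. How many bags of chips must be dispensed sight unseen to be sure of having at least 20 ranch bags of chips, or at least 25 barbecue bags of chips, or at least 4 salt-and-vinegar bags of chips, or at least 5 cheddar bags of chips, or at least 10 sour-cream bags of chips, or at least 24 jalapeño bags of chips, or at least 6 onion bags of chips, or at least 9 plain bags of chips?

Each of the 8 flavors has its own threshold; avoid all of them simultaneously.
The worst case stops just short of every target: 19 ranch, 24 barbecue, 3 salt-and-vinegar, 4 cheddar, 9 sour-cream, all 22 jalapeño, 5 onion, 8 plain — 19 + 24 + 3 + 4 + 9 + 22 + 5 + 8 = 94 bags of chips.
One more bag of chips must push some flavor to its target, so 94 + 1 = 95.

95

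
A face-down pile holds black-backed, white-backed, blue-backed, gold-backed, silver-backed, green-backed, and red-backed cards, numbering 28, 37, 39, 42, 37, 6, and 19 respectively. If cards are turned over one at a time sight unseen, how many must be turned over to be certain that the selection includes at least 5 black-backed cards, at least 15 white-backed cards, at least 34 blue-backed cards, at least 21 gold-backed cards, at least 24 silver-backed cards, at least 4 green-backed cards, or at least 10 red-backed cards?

107

The worst case stops just short of every target: 4 black-backed, 14 white-backed, 33 blue-backed, 20 gold-backed, 23 silver-backed, 3 green-backed, 9 red-backed — 4 + 14 + 33 + 20 + 23 + 3 + 9 = 106 cards.
One more card must push some back color to its target, so 106 + 1 = 107.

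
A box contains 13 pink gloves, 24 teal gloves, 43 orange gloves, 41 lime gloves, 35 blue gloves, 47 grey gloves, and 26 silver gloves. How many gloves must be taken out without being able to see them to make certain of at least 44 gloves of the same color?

226

Treat the 7 colors as pigeonholes.
In the worst case we take at most 43 of each color, but all 13 pink, all 24 teal, all 41 lime, all 35 blue, and all 26 silver (fewer than 43), giving 13 + 24 + 43 + 41 + 35 + 43 + 26 = 225.
One more glove then forces some color to 44, so 225 + 1 = 226.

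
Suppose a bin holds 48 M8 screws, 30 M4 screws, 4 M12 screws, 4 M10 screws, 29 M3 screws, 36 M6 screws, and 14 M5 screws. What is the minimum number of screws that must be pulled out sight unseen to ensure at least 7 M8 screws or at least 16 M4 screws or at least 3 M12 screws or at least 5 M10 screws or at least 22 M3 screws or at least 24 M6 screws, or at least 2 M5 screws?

73

Each of the 7 sizes has its own threshold; avoid all of them simultaneously.
The worst case stops just short of every target: 6 M8, 15 M4, 2 M12, 4 M10, 21 M3, 23 M6, 1 M5 — 6 + 15 + 2 + 4 + 21 + 23 + 1 = 72 screws.
One more screw must push some size to its target, so 72 + 1 = 73.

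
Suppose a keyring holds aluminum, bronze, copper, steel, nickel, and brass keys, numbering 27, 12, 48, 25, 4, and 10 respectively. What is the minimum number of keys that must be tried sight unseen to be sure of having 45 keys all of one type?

In the worst case we take at most 44 of each type, but all 27 aluminum, all 12 bronze, all 25 steel, all 4 nickel, and all 10 brass (fewer than 44), giving 27 + 12 + 44 + 25 + 4 + 10 = 122.
One more key then forces some type to 45, so 122 + 1 = 123.

123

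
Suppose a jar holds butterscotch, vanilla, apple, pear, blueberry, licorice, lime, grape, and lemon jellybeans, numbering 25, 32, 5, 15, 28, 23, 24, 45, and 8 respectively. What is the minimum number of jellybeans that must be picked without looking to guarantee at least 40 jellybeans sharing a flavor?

Treat the 9 flavors as pigeonholes.
In the worst case we take at most 39 of each flavor, but all 25 butterscotch, all 32 vanilla, all 5 apple, all 15 pear, all 28 blueberry, all 23 licorice, all 24 lime, and all 8 lemon (fewer than 39), giving 25 + 32 + 5 + 15 + 28 + 23 + 24 + 39 + 8 = 199.
One more jellybean then forces some flavor to 40, so 199 + 1 = 200.

200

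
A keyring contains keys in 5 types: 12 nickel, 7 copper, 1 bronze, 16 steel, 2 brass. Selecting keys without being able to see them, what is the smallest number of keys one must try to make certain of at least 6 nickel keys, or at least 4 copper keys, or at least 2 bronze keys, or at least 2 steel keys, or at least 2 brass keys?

The worst case stops just short of every target: 5 nickel, 3 copper, 1 bronze, 1 steel, 1 brass — 5 + 3 + 1 + 1 + 1 = 11 keys.
One more key must push some type to its target, so 11 + 1 = 12.

12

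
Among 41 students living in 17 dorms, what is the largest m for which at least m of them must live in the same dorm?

3

If each of the 17 dorms held at most 2, the total would be at most 17 × 2 = 34 < 41, a contradiction.
So at least one holds ⌈41/17⌉ = 3.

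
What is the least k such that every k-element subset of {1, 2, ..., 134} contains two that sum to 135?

Partition {1, …, 134} into 67 pairs: {1,134}, {2,133}, …, {67,68}.
Choosing 67 integers — say the integers 1 through 67 — takes one from each pair and avoids the property.
Choosing 68 forces two into the same pair by pigeonhole, and those sum to 135. So 68.

68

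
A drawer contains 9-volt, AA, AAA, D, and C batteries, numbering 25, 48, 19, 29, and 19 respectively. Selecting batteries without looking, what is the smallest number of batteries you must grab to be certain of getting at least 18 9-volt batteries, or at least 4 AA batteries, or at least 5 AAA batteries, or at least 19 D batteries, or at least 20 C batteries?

62

The worst case stops just short of every target: 17 9-volt, 3 AA, 4 AAA, 18 D, 19 C — 17 + 3 + 4 + 18 + 19 = 61 batteries.
One more battery must push some type to its target, so 61 + 1 = 62.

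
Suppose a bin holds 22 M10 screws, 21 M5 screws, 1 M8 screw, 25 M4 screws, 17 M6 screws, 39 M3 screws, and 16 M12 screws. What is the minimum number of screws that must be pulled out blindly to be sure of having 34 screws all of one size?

Treat the 7 sizes as pigeonholes.
In the worst case we take at most 33 of each size, but all 22 M10, all 21 M5, all 1 M8, all 25 M4, all 17 M6, and all 16 M12 (fewer than 33), giving 22 + 21 + 1 + 25 + 17 + 33 + 16 = 135.
One more screw then forces some size to 34, so 135 + 1 = 136.

136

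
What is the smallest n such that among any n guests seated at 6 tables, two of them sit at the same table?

7

There are 6 tables acting as pigeonholes.
With 6 guests we could place one in each, avoiding any repeat.
One more forces some class to hold 2, so 6 + 1 = 7.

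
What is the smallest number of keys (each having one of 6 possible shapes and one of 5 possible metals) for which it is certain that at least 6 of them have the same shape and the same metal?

There are 6 × 5 = 30 (shape, metal) combinations acting as pigeonholes.
With 30 × 5 = 150 keys we could place exactly 5 in each, with no (shape, metal) pair reaching 6.
One more forces some (shape, metal) pair to hold 6, so 150 + 1 = 151.

151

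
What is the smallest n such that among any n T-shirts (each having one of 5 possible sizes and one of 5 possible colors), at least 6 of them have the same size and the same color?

There are 5 × 5 = 25 (size, color) combinations acting as pigeonholes.
With 25 × 5 = 125 T-shirts we could place exactly 5 in each, with no (size, color) pair reaching 6.
One more forces some (size, color) pair to hold 6, so 125 + 1 = 126.

126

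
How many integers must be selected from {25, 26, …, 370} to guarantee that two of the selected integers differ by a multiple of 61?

Use the pigeonhole principle on residue classes: group the integers by remainder mod 61; there are 61 residue classes, each nonempty in this range.
Choosing one from each class (61 integers) avoids any shared remainder.
One more choice must repeat a class, so two differ by a multiple of 61. Hence 61 + 1 = 62.

62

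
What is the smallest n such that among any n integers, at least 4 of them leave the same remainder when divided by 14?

There are 14 residue classes modulo 14 acting as pigeonholes.
With 14 × 3 = 42 integers we could place exactly 3 in each, with no class reaching 4.
One more forces some class to hold 4, so 42 + 1 = 43.

43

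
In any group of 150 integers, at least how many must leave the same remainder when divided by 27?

The 150 integers fall into 27 residue classes modulo 27.
If each of the 27 residue classes modulo 27 held at most 5, the total would be at most 27 × 5 = 135 < 150, a contradiction.
So at least one holds ⌈150/27⌉ = 6.

6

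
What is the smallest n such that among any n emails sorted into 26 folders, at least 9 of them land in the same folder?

209

There are 26 folders acting as pigeonholes.
With 26 × 8 = 208 emails we could place exactly 8 in each, with no class reaching 9.
One more forces some class to hold 9, so 208 + 1 = 209.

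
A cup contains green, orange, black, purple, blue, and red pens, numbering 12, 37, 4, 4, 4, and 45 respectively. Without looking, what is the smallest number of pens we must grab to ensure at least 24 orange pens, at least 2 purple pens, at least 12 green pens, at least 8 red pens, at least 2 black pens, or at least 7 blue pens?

Each of the 6 ink colors has its own threshold; avoid all of them simultaneously.
The worst case stops just short of every target: 11 green, 23 orange, 1 black, 1 purple, all 4 blue, 7 red — 11 + 23 + 1 + 1 + 4 + 7 = 47 pens.
One more pen must push some ink color to its target, so 47 + 1 = 48.

48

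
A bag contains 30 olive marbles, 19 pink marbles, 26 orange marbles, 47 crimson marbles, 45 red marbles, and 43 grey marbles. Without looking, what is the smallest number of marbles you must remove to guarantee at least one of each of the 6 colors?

The hardest color to obtain is pink: we could draw every other marble first — 210 − 19 = 191 marbles — without a single pink one.
The next draw must be pink, so 191 + 1 = 192.

192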